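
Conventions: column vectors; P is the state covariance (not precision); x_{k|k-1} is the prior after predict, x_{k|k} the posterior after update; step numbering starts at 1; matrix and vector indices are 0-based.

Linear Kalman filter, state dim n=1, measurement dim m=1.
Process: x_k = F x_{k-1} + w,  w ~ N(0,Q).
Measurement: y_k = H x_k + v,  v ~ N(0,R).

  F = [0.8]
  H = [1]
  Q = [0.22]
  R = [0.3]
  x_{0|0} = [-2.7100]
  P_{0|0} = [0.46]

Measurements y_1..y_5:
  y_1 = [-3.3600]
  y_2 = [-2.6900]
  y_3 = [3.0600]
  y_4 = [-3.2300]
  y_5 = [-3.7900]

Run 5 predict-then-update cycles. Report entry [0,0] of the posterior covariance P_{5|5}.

step 1: x^-=[-2.1680]  P^-=[0.5144]  S=[0.8144]  K=[0.6316]  nu=[-1.1920]  x^+=[-2.9209]  P^+=[0.1895]
step 2: x^-=[-2.3367]  P^-=[0.3413]  S=[0.6413]  K=[0.5322]  nu=[-0.3533]  x^+=[-2.5247]  P^+=[0.1597]
step 3: x^-=[-2.0198]  P^-=[0.3222]  S=[0.6222]  K=[0.5178]  nu=[5.0798]  x^+=[0.6106]  P^+=[0.1553]
step 4: x^-=[0.4885]  P^-=[0.3194]  S=[0.6194]  K=[0.5157]  nu=[-3.7185]  x^+=[-1.4290]  P^+=[0.1547]
step 5: x^-=[-1.1432]  P^-=[0.3190]  S=[0.6190]  K=[0.5154]  nu=[-2.6468]  x^+=[-2.5073]  P^+=[0.1546]

P_post[0,0] = 0.1546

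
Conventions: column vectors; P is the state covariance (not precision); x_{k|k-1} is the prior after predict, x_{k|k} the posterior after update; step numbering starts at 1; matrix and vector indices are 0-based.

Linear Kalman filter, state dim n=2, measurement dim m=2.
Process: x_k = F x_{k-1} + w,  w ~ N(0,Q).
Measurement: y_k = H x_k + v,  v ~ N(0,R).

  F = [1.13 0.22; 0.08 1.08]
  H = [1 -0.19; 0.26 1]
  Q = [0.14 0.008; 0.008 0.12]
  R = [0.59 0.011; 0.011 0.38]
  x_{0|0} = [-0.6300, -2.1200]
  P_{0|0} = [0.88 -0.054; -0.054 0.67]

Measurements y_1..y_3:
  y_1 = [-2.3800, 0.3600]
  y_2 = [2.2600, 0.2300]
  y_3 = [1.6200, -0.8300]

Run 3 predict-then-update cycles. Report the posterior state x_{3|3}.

step 1: x^-=[-1.1783, -2.3400]  P^-=[1.2693 0.1799; 0.1799 0.8978]  S=[1.8233 0.3414; 0.3414 1.4571]  K=[0.6399 0.2000; -0.1216 0.6767]  nu=[-1.6463, 3.0064]  x^+=[-1.6306, -0.1053]  P^+=[0.3769 -0.0150; -0.0150 0.2597]
step 2: x^-=[-1.8657, -0.2442]  P^-=[0.6264 0.0853; 0.0853 0.4228]  S=[1.1993 0.1746; 0.1746 0.8894]  K=[0.4820 0.1844; -0.0707 0.5141]  nu=[4.0793, 0.9593]  x^+=[0.2773, -0.0395]  P^+=[0.2866 0.0009; 0.0009 0.1944]
step 3: x^-=[0.3046, -0.0205]  P^-=[0.5157 0.0811; 0.0811 0.3487]  S=[1.0875 0.1560; 0.1560 0.8057]  K=[0.4338 0.1831; -0.0536 0.4693]  nu=[1.3115, -0.8887]  x^+=[0.7108, -0.5079]  P^+=[0.2593 0.0070; 0.0070 0.1759]

x_post = [0.7108, -0.5079]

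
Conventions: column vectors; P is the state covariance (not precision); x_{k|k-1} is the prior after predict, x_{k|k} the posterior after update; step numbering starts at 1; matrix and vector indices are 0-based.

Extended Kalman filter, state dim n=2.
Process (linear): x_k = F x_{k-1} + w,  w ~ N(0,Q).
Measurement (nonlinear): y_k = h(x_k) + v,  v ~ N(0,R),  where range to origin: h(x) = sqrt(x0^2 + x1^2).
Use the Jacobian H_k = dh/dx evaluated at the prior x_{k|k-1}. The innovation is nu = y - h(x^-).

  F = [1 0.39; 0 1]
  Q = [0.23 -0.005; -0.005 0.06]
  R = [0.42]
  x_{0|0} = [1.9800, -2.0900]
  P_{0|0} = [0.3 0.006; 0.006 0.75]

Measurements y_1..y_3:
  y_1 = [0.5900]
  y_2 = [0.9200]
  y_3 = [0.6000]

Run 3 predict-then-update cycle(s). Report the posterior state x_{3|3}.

x_post = [0.3710, -0.7484]

step 1: x^-=[1.1649, -2.0900]  P^-=[0.6488 0.2935; 0.2935 0.8100]  H_jac=[0.4869 -0.8735]  S=[0.9422]  K=[0.0631; -0.5993]  nu=[-1.8027]  x^+=[1.0511, -1.0096]  P^+=[0.6450 0.3291; 0.3291 0.4716]
step 2: x^-=[0.6573, -1.0096]  P^-=[1.2035 0.5081; 0.5081 0.5316]  H_jac=[0.5456 -0.8380]  S=[0.6870]  K=[0.3360; -0.2450]  nu=[-0.2848]  x^+=[0.5616, -0.9399]  P^+=[1.1259 0.5646; 0.5646 0.4904]
step 3: x^-=[0.1951, -0.9399]  P^-=[1.8709 0.7509; 0.7509 0.5504]  H_jac=[0.2032 -0.9791]  S=[0.7261]  K=[-0.4889; -0.5320]  nu=[-0.3599]  x^+=[0.3710, -0.7484]  P^+=[1.6974 0.5620; 0.5620 0.3449]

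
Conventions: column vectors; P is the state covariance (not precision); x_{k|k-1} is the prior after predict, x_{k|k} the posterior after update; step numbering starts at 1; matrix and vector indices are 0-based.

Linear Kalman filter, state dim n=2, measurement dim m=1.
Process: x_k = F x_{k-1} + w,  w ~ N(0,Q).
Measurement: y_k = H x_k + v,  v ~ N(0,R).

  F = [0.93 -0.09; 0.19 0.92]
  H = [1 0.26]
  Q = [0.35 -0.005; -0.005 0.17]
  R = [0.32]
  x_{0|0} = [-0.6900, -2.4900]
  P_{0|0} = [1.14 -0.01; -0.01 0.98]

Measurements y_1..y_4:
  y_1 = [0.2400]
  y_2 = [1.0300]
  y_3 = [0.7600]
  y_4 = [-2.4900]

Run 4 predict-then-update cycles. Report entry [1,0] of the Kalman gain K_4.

step 1: x^-=[-0.4176, -2.4219]  P^-=[1.3456 0.1069; 0.1069 1.0371]  S=[1.7913]  K=[0.7667; 0.2102]  nu=[1.2873]  x^+=[0.5694, -2.1513]  P^+=[0.2926 -0.1818; -0.1818 0.9580]
step 2: x^-=[0.7231, -1.8710]  P^-=[0.6413 -0.1851; -0.1851 0.9278]  S=[0.9278]  K=[0.6393; 0.0606]  nu=[0.7933]  x^+=[1.2303, -1.8230]  P^+=[0.2620 -0.2210; -0.2210 0.9244]
step 3: x^-=[1.3083, -1.4434]  P^-=[0.6211 -0.2205; -0.2205 0.8846]  S=[0.8862]  K=[0.6361; 0.0107]  nu=[-0.1730]  x^+=[1.1982, -1.4452]  P^+=[0.2625 -0.2266; -0.2266 0.8845]
step 4: x^-=[1.2444, -1.1019]  P^-=[0.6221 -0.2218; -0.2218 0.8489]  S=[0.8841]  K=[0.6384; -0.0012]  nu=[-3.4479]  x^+=[-0.9567, -1.0976]  P^+=[0.2618 -0.2211; -0.2211 0.8489]

K[1,0] = -0.0012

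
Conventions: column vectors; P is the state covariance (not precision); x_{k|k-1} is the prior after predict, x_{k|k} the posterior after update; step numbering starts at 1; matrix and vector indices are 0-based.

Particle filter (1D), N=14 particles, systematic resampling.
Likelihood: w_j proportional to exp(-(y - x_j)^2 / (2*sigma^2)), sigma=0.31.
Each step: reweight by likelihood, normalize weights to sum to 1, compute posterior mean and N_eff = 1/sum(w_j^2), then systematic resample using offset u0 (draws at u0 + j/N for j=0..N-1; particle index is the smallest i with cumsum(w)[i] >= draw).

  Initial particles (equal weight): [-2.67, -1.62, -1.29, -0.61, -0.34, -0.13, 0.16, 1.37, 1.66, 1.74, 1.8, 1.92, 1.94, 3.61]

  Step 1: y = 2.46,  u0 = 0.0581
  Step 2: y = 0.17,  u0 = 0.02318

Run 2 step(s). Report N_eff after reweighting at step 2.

step 1: w=[0.0000, 0.0000, 0.0000, 0.0000, 0.0000, 0.0000, 0.0000, 0.0031, 0.0531, 0.1000, 0.1538, 0.3253, 0.3633, 0.0015]  mean=1.8779  Neff=3.6462  idx=[9, 9, 10, 10, 11, 11, 11, 11, 11, 12, 12, 12, 12, 12]
step 2: w=[0.3211, 0.3211, 0.1182, 0.1182, 0.0143, 0.0143, 0.0143, 0.0143, 0.0143, 0.0099, 0.0099, 0.0099, 0.0099, 0.0099]  mean=1.7770  Neff=4.2431  idx=[0, 0, 0, 0, 0, 1, 1, 1, 1, 2, 2, 3, 4, 9]

N_eff = 4.2431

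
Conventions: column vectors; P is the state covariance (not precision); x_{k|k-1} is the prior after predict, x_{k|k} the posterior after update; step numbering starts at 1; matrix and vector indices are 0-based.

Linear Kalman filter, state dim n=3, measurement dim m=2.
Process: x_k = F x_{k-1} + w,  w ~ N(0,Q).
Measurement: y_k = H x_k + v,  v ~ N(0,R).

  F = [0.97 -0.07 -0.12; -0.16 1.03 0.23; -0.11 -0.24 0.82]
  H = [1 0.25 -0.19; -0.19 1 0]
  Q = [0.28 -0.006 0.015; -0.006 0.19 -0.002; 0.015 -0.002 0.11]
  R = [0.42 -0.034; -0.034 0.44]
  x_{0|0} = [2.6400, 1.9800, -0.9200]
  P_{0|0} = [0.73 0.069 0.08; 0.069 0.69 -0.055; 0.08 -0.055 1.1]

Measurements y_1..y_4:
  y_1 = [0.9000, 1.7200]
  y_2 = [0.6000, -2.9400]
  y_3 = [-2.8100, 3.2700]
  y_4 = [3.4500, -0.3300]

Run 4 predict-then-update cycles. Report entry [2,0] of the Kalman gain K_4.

step 1: x^-=[2.5326, 1.4054, -1.5200]  P^-=[0.9572 -0.1026 -0.1088; -0.1026 0.9442 -0.0134; -0.1088 -0.0134 0.9091]  S=[1.4603 -0.0789; -0.0789 1.4578]  K=[0.6434 -0.1603; 0.1292 0.6681; -0.1954 -0.0056]  nu=[-2.2728, 0.7958]  x^+=[0.9428, 1.6434, -1.0804]  P^+=[0.2989 -0.0356 0.0756; -0.0356 0.2828 0.0186; 0.0756 0.0186 0.8535]
step 2: x^-=[0.9291, 1.2933, -1.3840]  P^-=[0.5625 -0.1166 -0.0275; -0.1166 0.5578 0.0998; -0.0275 0.0998 0.6809]  S=[0.9846 -0.1324; -0.1324 1.0624]  K=[0.5275 -0.1446; 0.0787 0.5557; -0.1227 0.0836]  nu=[-0.9154, -4.0568]  x^+=[1.0327, -1.0330, -1.6106]  P^+=[0.2461 -0.0348 0.0573; -0.0348 0.2352 0.0518; 0.0573 0.0518 0.6560]
step 3: x^-=[1.2673, -1.5997, -1.1864]  P^-=[0.5144 -0.1078 -0.0192; -0.1078 0.5123 0.1025; -0.0192 0.1025 0.5350]  S=[0.9294 -0.1265; -0.1265 1.0119]  K=[0.5094 -0.1394; 0.0738 0.5358; -0.0897 0.0936]  nu=[-3.9028, 5.1105]  x^+=[-1.4334, 0.8504, -0.3577]  P^+=[0.2356 -0.0339 0.0441; -0.0339 0.2268 0.0526; 0.0441 0.0526 0.5166]
step 4: x^-=[-1.4070, 1.0230, -0.3398]  P^-=[0.5054 -0.1041 -0.0153; -0.1041 0.4968 0.0807; -0.0153 0.0807 0.4428]  S=[0.9186 -0.1208; -0.1208 0.9946]  K=[0.5067 -0.1396; 0.0747 0.5285; -0.0765 0.0748]  nu=[4.5367, -1.6203]  x^+=[1.1179, 0.5057, -0.8079]  P^+=[0.2331 -0.0344 0.0365; -0.0344 0.2235 0.0424; 0.0365 0.0424 0.4305]

K[2,0] = -0.0765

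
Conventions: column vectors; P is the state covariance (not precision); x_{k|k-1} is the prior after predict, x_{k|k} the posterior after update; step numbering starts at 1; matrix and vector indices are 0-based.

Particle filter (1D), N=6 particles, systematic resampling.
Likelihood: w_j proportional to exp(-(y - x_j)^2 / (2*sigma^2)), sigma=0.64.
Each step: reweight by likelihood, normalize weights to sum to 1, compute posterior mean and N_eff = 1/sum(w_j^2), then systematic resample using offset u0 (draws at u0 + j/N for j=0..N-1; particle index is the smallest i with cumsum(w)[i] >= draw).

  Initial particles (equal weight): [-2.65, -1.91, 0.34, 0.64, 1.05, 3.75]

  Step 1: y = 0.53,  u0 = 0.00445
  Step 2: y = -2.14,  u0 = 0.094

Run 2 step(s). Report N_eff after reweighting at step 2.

N_eff = 3.5765

step 1: w=[0.0000, 0.0003, 0.3595, 0.3702, 0.2701, 0.0000]  mean=0.6422  Neff=2.9481  idx=[2, 2, 2, 3, 3, 4]
step 2: w=[0.3031, 0.3031, 0.3031, 0.0442, 0.0442, 0.0022]  mean=0.3681  Neff=3.5765  idx=[0, 0, 1, 1, 2, 3]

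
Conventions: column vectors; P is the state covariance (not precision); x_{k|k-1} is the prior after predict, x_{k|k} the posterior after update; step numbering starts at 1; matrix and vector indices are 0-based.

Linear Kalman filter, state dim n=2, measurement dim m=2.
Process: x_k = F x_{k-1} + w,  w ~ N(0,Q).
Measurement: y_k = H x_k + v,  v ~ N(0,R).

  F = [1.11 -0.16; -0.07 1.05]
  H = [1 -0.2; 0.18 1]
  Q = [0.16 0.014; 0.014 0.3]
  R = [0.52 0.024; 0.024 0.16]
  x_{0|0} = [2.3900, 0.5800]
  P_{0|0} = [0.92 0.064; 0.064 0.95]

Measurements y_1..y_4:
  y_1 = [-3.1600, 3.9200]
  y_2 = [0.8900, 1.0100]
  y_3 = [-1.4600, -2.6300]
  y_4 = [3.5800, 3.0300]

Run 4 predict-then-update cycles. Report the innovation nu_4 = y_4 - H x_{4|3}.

step 1: x^-=[2.5601, 0.4417]  P^-=[1.2951 -0.1418; -0.1418 1.3425]  S=[1.9255 -0.1480; -0.1480 1.4934]  K=[0.6973 0.1303; -0.1464 0.8673]  nu=[-5.6318, 3.0175]  x^+=[-0.9740, 3.8833]  P^+=[0.3603 -0.0273; -0.0273 0.1402]
step 2: x^-=[-1.7025, 4.1456]  P^-=[0.6172 -0.0696; -0.0696 0.4603]  S=[1.1835 -0.0241; -0.0241 0.6152]  K=[0.5351 0.0883; -0.1219 0.7230]  nu=[3.4216, -2.8292]  x^+=[-0.1216, 1.6829]  P^+=[0.2758 -0.0227; -0.0227 0.1168]
step 3: x^-=[-0.4042, 1.7756]  P^-=[0.5109 -0.0537; -0.0537 0.4335]  S=[1.0697 -0.0225; -0.0225 0.5907]  K=[0.4894 0.0834; -0.1163 0.7131]  nu=[-0.7006, -4.3328]  x^+=[-1.1084, -1.2325]  P^+=[0.2524 -0.0203; -0.0203 0.1150]
step 4: x^-=[-1.0331, -1.2165]  P^-=[0.4812 -0.0489; -0.0489 0.4310]  S=[1.0380 -0.0227; -0.0227 0.5890]  K=[0.4748 0.0824; -0.1145 0.7124]  nu=[4.3698, 4.4325]  x^+=[1.4068, 1.4406]  P^+=[0.2450 -0.0195; -0.0195 0.1147]

innov = [4.3698, 4.4325]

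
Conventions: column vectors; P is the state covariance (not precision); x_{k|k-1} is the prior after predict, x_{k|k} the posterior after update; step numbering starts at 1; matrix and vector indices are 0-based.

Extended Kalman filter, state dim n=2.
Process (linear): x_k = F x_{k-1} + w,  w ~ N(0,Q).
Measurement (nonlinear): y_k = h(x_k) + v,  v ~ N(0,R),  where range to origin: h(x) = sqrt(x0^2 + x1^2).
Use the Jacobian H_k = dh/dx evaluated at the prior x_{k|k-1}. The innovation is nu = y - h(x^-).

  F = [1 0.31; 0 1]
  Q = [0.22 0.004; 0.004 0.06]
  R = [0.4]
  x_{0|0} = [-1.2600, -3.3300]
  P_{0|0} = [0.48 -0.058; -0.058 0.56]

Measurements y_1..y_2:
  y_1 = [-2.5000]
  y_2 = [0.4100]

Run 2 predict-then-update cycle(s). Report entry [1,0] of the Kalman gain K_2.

K[1,0] = -0.0752

step 1: x^-=[-2.2923, -3.3300]  P^-=[0.7179 0.1196; 0.1196 0.6200]  H_jac=[-0.5670 -0.8237]  S=[1.1632]  K=[-0.4346; -0.4974]  nu=[-6.5427]  x^+=[0.5514, -0.0760]  P^+=[0.4981 -0.1318; -0.1318 0.3323]
step 2: x^-=[0.5278, -0.0760]  P^-=[0.6683 -0.0248; -0.0248 0.3923]  H_jac=[0.9898 -0.1424]  S=[1.0697]  K=[0.6217; -0.0752]  nu=[-0.1233]  x^+=[0.4512, -0.0667]  P^+=[0.2549 0.0252; 0.0252 0.3862]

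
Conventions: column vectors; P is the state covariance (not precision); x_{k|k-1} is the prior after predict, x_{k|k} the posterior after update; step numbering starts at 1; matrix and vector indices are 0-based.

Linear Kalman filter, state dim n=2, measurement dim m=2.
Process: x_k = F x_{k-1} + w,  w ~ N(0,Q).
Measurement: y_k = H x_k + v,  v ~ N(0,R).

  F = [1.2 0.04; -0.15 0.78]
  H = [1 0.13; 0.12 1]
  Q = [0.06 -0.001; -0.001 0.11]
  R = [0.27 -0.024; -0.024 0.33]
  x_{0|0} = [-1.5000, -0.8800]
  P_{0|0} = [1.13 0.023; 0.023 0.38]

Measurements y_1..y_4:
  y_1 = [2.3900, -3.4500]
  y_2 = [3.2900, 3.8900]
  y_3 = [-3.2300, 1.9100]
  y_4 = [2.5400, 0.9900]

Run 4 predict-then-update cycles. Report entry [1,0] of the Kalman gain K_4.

step 1: x^-=[-1.8352, -0.4614]  P^-=[1.6900 -0.1712; -0.1712 0.3612]  S=[1.9216 0.0519; 0.0519 0.6745]  K=[0.8684 -0.0200; -0.0784 0.5112]  nu=[4.2852, -2.7684]  x^+=[1.9414, -2.2126]  P^+=[0.2423 -0.0565; -0.0565 0.1773]
step 2: x^-=[2.2412, -2.0171]  P^-=[0.4038 -0.0916; -0.0916 0.2366]  S=[0.6539 -0.0379; -0.0379 0.5504]  K=[0.5971 -0.0374; -0.0696 0.4051]  nu=[1.3110, 5.6381]  x^+=[2.8132, 0.1754]  P^+=[0.1682 -0.0468; -0.0468 0.1410]
step 3: x^-=[3.3828, -0.2852]  P^-=[0.2979 -0.0704; -0.0704 0.2105]  S=[0.5532 -0.0324; -0.0324 0.5279]  K=[0.5200 -0.0338; -0.0556 0.3793]  nu=[-6.5758, 1.7892]  x^+=[-0.0973, 0.7594]  P^+=[0.1466 -0.0412; -0.0412 0.1315]
step 4: x^-=[-0.0864, 0.6070]  P^-=[0.2673 -0.0616; -0.0616 0.2029]  S=[0.5247 -0.0281; -0.0281 0.5220]  K=[0.4926 -0.0301; -0.0472 0.3720]  nu=[2.5475, 0.3934]  x^+=[1.1566, 0.6330]  P^+=[0.1387 -0.0384; -0.0384 0.1285]

K[1,0] = -0.0472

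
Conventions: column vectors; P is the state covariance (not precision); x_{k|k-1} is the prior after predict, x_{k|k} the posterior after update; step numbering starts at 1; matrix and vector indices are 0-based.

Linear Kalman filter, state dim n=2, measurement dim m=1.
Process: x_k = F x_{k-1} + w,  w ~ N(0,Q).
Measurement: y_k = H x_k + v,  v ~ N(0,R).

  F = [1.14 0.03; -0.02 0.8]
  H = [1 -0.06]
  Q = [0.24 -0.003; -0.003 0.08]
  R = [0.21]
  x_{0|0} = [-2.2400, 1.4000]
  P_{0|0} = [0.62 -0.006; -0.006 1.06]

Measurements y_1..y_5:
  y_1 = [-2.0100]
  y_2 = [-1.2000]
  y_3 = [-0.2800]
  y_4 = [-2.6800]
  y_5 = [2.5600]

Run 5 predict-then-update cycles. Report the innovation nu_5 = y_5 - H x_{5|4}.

step 1: x^-=[-2.5116, 1.1648]  P^-=[1.0463 0.0028; 0.0028 0.7588]  S=[1.2587]  K=[0.8311; -0.0339]  nu=[0.5715]  x^+=[-2.0366, 1.1454]  P^+=[0.1768 0.0383; 0.0383 0.7574]
step 2: x^-=[-2.2874, 0.9571]  P^-=[0.4731 0.0461; 0.0461 0.5636]  S=[0.6796]  K=[0.6921; 0.0180]  nu=[1.1448]  x^+=[-1.4951, 0.9777]  P^+=[0.1476 0.0376; 0.0376 0.5634]
step 3: x^-=[-1.6751, 0.8121]  P^-=[0.4349 0.0414; 0.0414 0.4394]  S=[0.6415]  K=[0.6741; 0.0235]  nu=[1.4438]  x^+=[-0.7019, 0.8459]  P^+=[0.1434 0.0313; 0.0313 0.4390]
step 4: x^-=[-0.7748, 0.6908]  P^-=[0.4289 0.0328; 0.0328 0.3600]  S=[0.6363]  K=[0.6710; 0.0175]  nu=[-1.8638]  x^+=[-2.0254, 0.6581]  P^+=[0.1424 0.0253; 0.0253 0.3599]
step 5: x^-=[-2.2892, 0.5670]  P^-=[0.4272 0.0254; 0.0254 0.3096]  S=[0.6352]  K=[0.6701; 0.0108]  nu=[4.8832]  x^+=[0.9828, 0.6197]  P^+=[0.1420 0.0208; 0.0208 0.3095]

innov = [4.8832]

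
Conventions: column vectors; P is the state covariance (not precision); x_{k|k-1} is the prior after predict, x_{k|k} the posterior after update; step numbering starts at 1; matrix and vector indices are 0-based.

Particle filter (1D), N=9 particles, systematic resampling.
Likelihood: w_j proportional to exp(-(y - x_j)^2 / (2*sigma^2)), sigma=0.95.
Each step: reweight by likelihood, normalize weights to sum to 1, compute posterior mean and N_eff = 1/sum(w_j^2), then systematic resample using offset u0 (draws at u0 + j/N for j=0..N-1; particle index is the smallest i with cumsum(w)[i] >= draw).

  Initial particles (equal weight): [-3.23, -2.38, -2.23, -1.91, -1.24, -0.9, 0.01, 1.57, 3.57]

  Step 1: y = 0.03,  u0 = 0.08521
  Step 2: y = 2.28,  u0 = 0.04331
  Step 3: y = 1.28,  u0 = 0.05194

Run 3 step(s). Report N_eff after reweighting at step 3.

step 1: w=[0.0011, 0.0159, 0.0234, 0.0492, 0.1621, 0.2453, 0.3961, 0.1065, 0.0004]  mean=-0.4368  Neff=3.8771  idx=[3, 4, 5, 5, 6, 6, 6, 6, 7]
step 2: w=[0.0001, 0.0010, 0.0037, 0.0037, 0.0579, 0.0579, 0.0579, 0.0579, 0.7601]  mean=1.1875  Neff=1.6917  idx=[4, 6, 8, 8, 8, 8, 8, 8, 8]
step 3: w=[0.0546, 0.0546, 0.1273, 0.1273, 0.1273, 0.1273, 0.1273, 0.1273, 0.1273]  mean=1.3998  Neff=8.3798  idx=[0, 2, 3, 4, 5, 5, 6, 7, 8]

N_eff = 8.3798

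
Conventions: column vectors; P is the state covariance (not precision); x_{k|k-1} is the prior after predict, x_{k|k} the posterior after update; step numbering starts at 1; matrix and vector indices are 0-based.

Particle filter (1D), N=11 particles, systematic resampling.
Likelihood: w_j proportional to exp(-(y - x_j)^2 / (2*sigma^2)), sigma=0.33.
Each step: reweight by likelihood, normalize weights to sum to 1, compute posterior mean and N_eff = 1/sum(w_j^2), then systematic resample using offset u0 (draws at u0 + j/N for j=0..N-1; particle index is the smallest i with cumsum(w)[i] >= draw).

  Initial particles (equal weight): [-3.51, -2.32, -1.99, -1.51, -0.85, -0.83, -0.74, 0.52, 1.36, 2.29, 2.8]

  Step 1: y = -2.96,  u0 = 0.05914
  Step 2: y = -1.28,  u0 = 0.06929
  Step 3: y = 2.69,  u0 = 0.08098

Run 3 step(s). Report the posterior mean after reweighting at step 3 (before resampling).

post_mean = -1.9900

step 1: w=[0.6005, 0.3673, 0.0320, 0.0002, 0.0000, 0.0000, 0.0000, 0.0000, 0.0000, 0.0000, 0.0000]  mean=-3.0240  Neff=2.0138  idx=[0, 0, 0, 0, 0, 0, 1, 1, 1, 1, 2]
step 2: w=[0.0000, 0.0000, 0.0000, 0.0000, 0.0000, 0.0000, 0.0550, 0.0550, 0.0550, 0.0550, 0.7799]  mean=-2.0626  Neff=1.6119  idx=[7, 8, 10, 10, 10, 10, 10, 10, 10, 10, 10]
step 3: w=[0.0000, 0.0000, 0.1111, 0.1111, 0.1111, 0.1111, 0.1111, 0.1111, 0.1111, 0.1111, 0.1111]  mean=-1.9900  Neff=9.0000  idx=[2, 3, 4, 5, 6, 6, 7, 8, 9, 10, 10]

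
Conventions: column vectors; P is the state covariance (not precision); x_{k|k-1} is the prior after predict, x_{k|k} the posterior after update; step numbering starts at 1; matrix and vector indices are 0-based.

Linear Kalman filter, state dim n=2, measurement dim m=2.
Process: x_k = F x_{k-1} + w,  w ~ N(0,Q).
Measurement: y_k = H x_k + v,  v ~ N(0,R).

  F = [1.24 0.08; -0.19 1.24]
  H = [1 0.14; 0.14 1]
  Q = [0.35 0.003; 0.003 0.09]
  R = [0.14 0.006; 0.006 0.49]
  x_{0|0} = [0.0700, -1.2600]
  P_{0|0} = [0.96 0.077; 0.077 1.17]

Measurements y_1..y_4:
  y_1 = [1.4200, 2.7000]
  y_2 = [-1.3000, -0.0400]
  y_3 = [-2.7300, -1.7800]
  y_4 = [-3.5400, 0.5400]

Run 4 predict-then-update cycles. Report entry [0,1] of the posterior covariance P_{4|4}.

step 1: x^-=[-0.0140, -1.5757]  P^-=[1.8489 0.0101; 0.0101 1.8874]  S=[2.0287 0.5394; 0.5394 2.4164]  K=[0.9381 -0.0981; -0.0772 0.7989]  nu=[1.6546, 4.2777]  x^+=[1.1186, 1.7139]  P^+=[0.1394 -0.0620; -0.0620 0.3997]
step 2: x^-=[1.5242, 1.9127]  P^-=[0.5546 -0.0845; -0.0845 0.7387]  S=[0.6855 0.1009; 0.1009 1.2159]  K=[0.8025 -0.0722; -0.0612 0.6029]  nu=[-3.0919, -2.1661]  x^+=[-0.8007, 0.7959]  P^+=[0.1185 -0.0472; -0.0472 0.3017]
step 3: x^-=[-0.9292, 1.1391]  P^-=[0.5248 -0.0668; -0.0668 0.5803]  S=[0.6575 0.0926; 0.0926 1.0619]  K=[0.7928 -0.0629; -0.0545 0.5424]  nu=[-1.9602, -2.7890]  x^+=[-2.3081, -0.2670]  P^+=[0.1166 -0.0424; -0.0424 0.2714]
step 4: x^-=[-2.8834, 0.1074]  P^-=[0.5225 -0.0620; -0.0620 0.5315]  S=[0.6556 0.0903; 0.0903 1.0143]  K=[0.7920 -0.0596; -0.0528 0.5201]  nu=[-0.6717, 0.8362]  x^+=[-3.4651, 0.5778]  P^+=[0.1162 -0.0407; -0.0407 0.2602]

P_post[0,1] = -0.0407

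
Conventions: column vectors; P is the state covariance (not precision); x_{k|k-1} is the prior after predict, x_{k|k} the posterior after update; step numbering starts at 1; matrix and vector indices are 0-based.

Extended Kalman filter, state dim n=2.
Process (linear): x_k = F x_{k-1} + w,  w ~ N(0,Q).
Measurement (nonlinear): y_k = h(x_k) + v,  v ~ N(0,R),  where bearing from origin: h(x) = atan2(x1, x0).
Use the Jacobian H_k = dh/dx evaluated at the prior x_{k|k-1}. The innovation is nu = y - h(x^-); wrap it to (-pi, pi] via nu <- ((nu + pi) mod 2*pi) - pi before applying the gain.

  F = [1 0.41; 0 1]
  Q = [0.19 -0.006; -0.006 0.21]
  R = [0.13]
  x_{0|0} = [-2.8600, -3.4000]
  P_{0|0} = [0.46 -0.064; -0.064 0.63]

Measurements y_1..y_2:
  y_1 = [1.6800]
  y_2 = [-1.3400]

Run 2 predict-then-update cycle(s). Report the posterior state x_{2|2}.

step 1: x^-=[-4.2540, -3.4000]  P^-=[0.7034 0.1883; 0.1883 0.8400]  H_jac=[0.1146 -0.1434]  S=[0.1503]  K=[0.3568; -0.6579]  nu=[-2.1359]  x^+=[-5.0160, -1.9948]  P^+=[0.6843 0.2236; 0.2236 0.7749]
step 2: x^-=[-5.8339, -1.9948]  P^-=[1.1879 0.5353; 0.5353 0.9849]  H_jac=[0.0525 -0.1535]  S=[0.1478]  K=[-0.1340; -0.8324]  nu=[1.4721]  x^+=[-6.0312, -3.2202]  P^+=[1.1852 0.5188; 0.5188 0.8825]

x_post = [-6.0312, -3.2202]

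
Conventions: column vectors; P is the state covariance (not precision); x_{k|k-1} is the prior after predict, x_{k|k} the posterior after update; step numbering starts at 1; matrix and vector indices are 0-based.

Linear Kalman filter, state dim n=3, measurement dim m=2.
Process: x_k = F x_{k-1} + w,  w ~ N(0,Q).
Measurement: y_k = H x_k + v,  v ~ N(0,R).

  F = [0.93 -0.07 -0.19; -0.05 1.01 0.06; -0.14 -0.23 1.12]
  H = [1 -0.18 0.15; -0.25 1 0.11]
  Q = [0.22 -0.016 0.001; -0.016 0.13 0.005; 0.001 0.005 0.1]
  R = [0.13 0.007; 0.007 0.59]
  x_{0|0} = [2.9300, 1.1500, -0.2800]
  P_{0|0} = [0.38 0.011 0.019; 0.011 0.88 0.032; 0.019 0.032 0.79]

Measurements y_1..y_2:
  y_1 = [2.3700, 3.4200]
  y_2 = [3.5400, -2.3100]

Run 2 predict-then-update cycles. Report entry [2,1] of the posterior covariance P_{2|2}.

P_post[2,1] = -0.2274

step 1: x^-=[2.6976, 0.9982, -0.9883]  P^-=[0.5742 -0.0996 -0.1855; -0.0996 1.0341 -0.1106; -0.1855 -0.1106 1.1232]  S=[0.7491 -0.4360; -0.4360 1.7093]  K=[0.7792 0.0446; -0.0552 0.5984; 0.0283 0.0419]  nu=[0.0003, 3.2049]  x^+=[2.8408, 2.9159, -0.8539]  P^+=[0.1462 0.0893 -0.1904; 0.0893 0.3910 -0.1459; -0.1904 -0.1459 1.1207]
step 2: x^-=[2.6001, 2.7518, -2.0247]  P^-=[0.4406 0.0371 -0.4668; 0.0371 0.5077 -0.1719; -0.4668 -0.1719 1.6700]  S=[0.4805 -0.1844; -0.1844 1.1148]  K=[0.7630 0.0147; -0.0016 0.4299; -0.3646 0.0550]  nu=[1.7389, -4.1891]  x^+=[3.8655, 0.9482, -2.8889]  P^+=[0.1648 0.0912 -0.3272; 0.0912 0.3014 -0.2274; -0.3272 -0.2274 1.5953]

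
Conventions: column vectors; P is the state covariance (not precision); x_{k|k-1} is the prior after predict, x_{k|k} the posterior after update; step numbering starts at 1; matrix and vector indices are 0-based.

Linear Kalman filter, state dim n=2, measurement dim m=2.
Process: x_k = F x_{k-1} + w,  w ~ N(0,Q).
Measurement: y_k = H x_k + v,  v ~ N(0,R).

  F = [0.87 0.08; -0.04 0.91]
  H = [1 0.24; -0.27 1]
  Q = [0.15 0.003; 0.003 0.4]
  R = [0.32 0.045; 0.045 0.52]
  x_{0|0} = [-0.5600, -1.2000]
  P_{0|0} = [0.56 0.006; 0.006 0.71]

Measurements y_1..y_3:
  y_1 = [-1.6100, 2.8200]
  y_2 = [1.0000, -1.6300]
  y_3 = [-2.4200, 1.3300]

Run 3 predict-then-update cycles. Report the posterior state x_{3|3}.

x_post = [-1.2276, 0.2209]

step 1: x^-=[-0.5832, -1.0696]  P^-=[0.5792 0.0399; 0.0399 0.9884]  S=[0.9753 0.1632; 0.1632 1.5291]  K=[0.6277 -0.1431; 0.1804 0.6201]  nu=[-0.7701, 3.7321]  x^+=[-1.6008, 1.1058]  P^+=[0.1930 0.0059; 0.0059 0.3322]
step 2: x^-=[-1.3042, 1.0703]  P^-=[0.2990 0.0251; 0.0251 0.6749]  S=[0.6700 0.1498; 0.1498 1.2032]  K=[0.4790 -0.1058; 0.1596 0.5355]  nu=[2.0474, -3.0524]  x^+=[-0.0005, -0.2374]  P^+=[0.1470 0.0062; 0.0062 0.2873]
step 3: x^-=[-0.0194, -0.2160]  P^-=[0.2640 0.0237; 0.0237 0.6377]  S=[0.6321 0.1489; 0.1489 1.1641]  K=[0.4498 -0.0984; 0.1566 0.5223]  nu=[-2.3487, 1.5408]  x^+=[-1.2276, 0.2209]  P^+=[0.1380 0.0063; 0.0063 0.2803]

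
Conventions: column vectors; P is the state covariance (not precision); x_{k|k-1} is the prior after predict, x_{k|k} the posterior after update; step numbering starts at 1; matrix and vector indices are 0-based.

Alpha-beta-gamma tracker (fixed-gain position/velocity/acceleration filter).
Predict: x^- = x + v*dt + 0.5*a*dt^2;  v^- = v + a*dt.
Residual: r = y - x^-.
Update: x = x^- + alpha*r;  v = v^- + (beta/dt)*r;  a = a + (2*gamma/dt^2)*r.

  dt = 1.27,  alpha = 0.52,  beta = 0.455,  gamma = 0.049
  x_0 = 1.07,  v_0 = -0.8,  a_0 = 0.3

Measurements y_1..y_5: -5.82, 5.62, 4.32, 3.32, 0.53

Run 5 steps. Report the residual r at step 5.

step 1: x_pred=0.2959  r=-6.1159  x^+=-2.8844  v^+=-2.6101  a^+=-0.0716
step 2: x_pred=-6.2570  r=11.8770  x^+=-0.0809  v^+=1.5541  a^+=0.6500
step 3: x_pred=2.4169  r=1.9031  x^+=3.4065  v^+=3.0614  a^+=0.7657
step 4: x_pred=7.9120  r=-4.5920  x^+=5.5242  v^+=2.3887  a^+=0.4867
step 5: x_pred=8.9502  r=-8.4202  x^+=4.5717  v^+=-0.0100  a^+=-0.0250

resid = -8.4202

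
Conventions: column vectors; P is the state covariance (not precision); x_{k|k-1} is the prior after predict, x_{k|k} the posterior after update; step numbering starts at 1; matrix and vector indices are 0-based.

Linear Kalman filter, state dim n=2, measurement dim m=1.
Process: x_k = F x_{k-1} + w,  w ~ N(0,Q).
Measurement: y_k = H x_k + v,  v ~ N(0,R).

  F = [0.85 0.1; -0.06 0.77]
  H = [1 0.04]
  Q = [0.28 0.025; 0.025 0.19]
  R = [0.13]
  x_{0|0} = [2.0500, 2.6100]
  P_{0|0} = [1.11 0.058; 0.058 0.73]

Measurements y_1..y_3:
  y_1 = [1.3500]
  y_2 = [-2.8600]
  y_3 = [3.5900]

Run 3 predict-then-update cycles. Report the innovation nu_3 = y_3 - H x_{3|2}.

innov = [5.0193]

step 1: x^-=[2.0035, 1.8867]  P^-=[1.0991 0.0622; 0.0622 0.6215]  S=[1.2351]  K=[0.8919; 0.0705]  nu=[-0.7290]  x^+=[1.3533, 1.8353]  P^+=[0.1166 -0.0154; -0.0154 0.6153]
step 2: x^-=[1.3338, 1.3320]  P^-=[0.3677 0.0564; 0.0564 0.5567]  S=[0.5032]  K=[0.7354; 0.1564]  nu=[-4.2471]  x^+=[-1.7894, 0.6678]  P^+=[0.0957 -0.0014; -0.0014 0.5444]
step 3: x^-=[-1.4542, 0.6216]  P^-=[0.3543 0.0611; 0.0611 0.5132]  S=[0.4900]  K=[0.7280; 0.1666]  nu=[5.0193]  x^+=[2.2001, 1.4577]  P^+=[0.0946 0.0017; 0.0017 0.4996]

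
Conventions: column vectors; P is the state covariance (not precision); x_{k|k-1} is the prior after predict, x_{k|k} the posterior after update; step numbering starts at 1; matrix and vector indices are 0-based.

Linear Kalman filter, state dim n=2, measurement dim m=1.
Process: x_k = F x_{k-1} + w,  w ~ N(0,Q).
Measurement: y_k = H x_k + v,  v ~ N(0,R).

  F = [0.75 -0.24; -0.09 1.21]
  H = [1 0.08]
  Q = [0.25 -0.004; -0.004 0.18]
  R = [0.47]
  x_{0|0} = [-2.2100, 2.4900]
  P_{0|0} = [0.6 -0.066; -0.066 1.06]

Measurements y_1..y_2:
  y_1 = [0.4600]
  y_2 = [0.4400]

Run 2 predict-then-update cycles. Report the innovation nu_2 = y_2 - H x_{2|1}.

innov = [1.4130]

step 1: x^-=[-2.2551, 3.2118]  P^-=[0.6723 -0.4136; -0.4136 1.7512]  S=[1.0873]  K=[0.5879; -0.2516]  nu=[2.4582]  x^+=[-0.8100, 2.5934]  P^+=[0.2965 -0.2528; -0.2528 1.6824]
step 2: x^-=[-1.2299, 3.2109]  P^-=[0.6047 -0.7475; -0.7475 2.7006]  S=[0.9724]  K=[0.5604; -0.5465]  nu=[1.4130]  x^+=[-0.4381, 2.4387]  P^+=[0.2994 -0.4497; -0.4497 2.4102]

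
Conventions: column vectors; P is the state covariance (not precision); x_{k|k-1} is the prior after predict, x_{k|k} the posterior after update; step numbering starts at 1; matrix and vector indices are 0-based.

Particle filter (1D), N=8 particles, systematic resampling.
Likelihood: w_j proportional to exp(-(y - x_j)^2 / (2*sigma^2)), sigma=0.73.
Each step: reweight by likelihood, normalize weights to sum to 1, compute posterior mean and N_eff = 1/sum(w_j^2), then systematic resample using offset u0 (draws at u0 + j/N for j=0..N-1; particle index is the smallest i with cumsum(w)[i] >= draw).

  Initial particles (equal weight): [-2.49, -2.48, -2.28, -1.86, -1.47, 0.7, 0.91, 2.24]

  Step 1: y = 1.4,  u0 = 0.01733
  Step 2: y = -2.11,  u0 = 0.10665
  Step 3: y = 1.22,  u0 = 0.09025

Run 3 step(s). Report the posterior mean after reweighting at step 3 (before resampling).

post_mean = 0.7592

step 1: w=[0.0000, 0.0000, 0.0000, 0.0000, 0.0002, 0.3245, 0.4102, 0.2651]  mean=1.1938  Neff=2.9085  idx=[5, 5, 5, 6, 6, 6, 7, 7]
step 2: w=[0.2531, 0.2531, 0.2531, 0.0802, 0.0802, 0.0802, 0.0000, 0.0000]  mean=0.7506  Neff=4.7287  idx=[0, 0, 1, 1, 2, 2, 4, 5]
step 3: w=[0.1197, 0.1197, 0.1197, 0.1197, 0.1197, 0.1197, 0.1409, 0.1409]  mean=0.7592  Neff=7.9568  idx=[0, 1, 2, 3, 4, 5, 6, 7]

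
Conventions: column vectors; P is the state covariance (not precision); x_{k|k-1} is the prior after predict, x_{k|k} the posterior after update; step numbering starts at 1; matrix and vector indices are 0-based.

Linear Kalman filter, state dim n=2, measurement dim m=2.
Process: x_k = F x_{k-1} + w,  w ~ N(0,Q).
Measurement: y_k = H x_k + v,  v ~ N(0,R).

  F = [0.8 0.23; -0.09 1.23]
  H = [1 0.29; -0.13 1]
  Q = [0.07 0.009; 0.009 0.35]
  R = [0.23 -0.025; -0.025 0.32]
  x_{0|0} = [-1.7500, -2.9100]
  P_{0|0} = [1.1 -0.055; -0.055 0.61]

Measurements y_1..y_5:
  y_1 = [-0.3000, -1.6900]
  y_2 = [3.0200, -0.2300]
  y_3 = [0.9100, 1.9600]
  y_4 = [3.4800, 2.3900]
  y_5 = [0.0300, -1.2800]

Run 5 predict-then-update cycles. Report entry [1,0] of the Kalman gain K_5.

step 1: x^-=[-2.0693, -3.4218]  P^-=[0.7860 0.0494; 0.0494 1.2940]  S=[1.1535 0.2956; 0.2956 1.6144]  K=[0.7368 -0.1676; 0.1718 0.7661]  nu=[2.7616, 1.4628]  x^+=[-0.2797, -1.8267]  P^+=[0.1875 -0.0477; -0.0477 0.2346]
step 2: x^-=[-0.6439, -2.2217]  P^-=[0.1849 0.0160; 0.0160 0.7171]  S=[0.4844 0.1743; 0.1743 1.0361]  K=[0.4193 -0.0783; 0.2277 0.6518]  nu=[4.3082, 1.9080]  x^+=[1.0132, 0.0030]  P^+=[0.1048 -0.0219; -0.0219 0.2000]
step 3: x^-=[0.8113, -0.0875]  P^-=[0.1396 0.0369; 0.0369 0.6583]  S=[0.4463 0.1833; 0.1833 0.9711]  K=[0.3563 -0.0479; 0.2537 0.6251]  nu=[0.1241, 2.1529]  x^+=[0.7523, 1.2898]  P^+=[0.0869 -0.0129; -0.0129 0.1920]
step 4: x^-=[0.8985, 1.5188]  P^-=[0.1310 0.0446; 0.0446 0.6441]  S=[0.4410 0.1877; 0.1877 0.9547]  K=[0.3428 -0.0385; 0.2620 0.6171]  nu=[2.1411, 0.9880]  x^+=[1.5943, 2.6895]  P^+=[0.0827 -0.0101; -0.0101 0.1896]
step 5: x^-=[1.8940, 3.1646]  P^-=[0.1293 0.0469; 0.0469 0.6397]  S=[0.4403 0.1889; 0.1889 0.9497]  K=[0.3399 -0.0359; 0.2643 0.6146]  nu=[-2.7818, -4.1984]  x^+=[1.0993, -0.1510]  P^+=[0.0818 -0.0093; -0.0093 0.1889]

K[1,0] = 0.2643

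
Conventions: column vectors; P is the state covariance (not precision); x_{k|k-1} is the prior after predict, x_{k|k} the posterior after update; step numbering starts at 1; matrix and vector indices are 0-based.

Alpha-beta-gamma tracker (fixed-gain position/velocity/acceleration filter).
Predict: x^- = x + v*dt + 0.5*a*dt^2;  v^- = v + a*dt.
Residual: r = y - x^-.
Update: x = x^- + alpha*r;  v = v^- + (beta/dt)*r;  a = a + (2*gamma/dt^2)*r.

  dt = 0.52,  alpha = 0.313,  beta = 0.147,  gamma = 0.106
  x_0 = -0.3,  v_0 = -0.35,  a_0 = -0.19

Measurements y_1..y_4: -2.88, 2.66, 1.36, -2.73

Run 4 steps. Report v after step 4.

v_post = 1.4684

step 1: x_pred=-0.5077  r=-2.3723  x^+=-1.2502  v^+=-1.1194  a^+=-2.0499
step 2: x_pred=-2.1095  r=4.7695  x^+=-0.6166  v^+=-0.8371  a^+=1.6894
step 3: x_pred=-0.8235  r=2.1835  x^+=-0.1401  v^+=0.6587  a^+=3.4014
step 4: x_pred=0.6623  r=-3.3923  x^+=-0.3995  v^+=1.4684  a^+=0.7417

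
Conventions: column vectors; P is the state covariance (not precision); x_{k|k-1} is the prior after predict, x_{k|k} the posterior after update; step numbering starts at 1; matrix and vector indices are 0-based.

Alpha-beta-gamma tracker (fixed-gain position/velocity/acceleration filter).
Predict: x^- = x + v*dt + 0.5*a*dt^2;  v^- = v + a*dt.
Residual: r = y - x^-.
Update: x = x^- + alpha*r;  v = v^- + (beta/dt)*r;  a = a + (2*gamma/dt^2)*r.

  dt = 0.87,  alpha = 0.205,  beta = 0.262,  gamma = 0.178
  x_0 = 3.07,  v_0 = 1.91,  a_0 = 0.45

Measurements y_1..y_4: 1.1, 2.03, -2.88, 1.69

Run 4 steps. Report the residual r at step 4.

resid = 6.2720

step 1: x_pred=4.9020  r=-3.8020  x^+=4.1226  v^+=1.1565  a^+=-1.3382
step 2: x_pred=4.6223  r=-2.5923  x^+=4.0909  v^+=-0.7884  a^+=-2.5575
step 3: x_pred=2.4371  r=-5.3171  x^+=1.3471  v^+=-4.6147  a^+=-5.0583
step 4: x_pred=-4.5820  r=6.2720  x^+=-3.2962  v^+=-7.1266  a^+=-2.1084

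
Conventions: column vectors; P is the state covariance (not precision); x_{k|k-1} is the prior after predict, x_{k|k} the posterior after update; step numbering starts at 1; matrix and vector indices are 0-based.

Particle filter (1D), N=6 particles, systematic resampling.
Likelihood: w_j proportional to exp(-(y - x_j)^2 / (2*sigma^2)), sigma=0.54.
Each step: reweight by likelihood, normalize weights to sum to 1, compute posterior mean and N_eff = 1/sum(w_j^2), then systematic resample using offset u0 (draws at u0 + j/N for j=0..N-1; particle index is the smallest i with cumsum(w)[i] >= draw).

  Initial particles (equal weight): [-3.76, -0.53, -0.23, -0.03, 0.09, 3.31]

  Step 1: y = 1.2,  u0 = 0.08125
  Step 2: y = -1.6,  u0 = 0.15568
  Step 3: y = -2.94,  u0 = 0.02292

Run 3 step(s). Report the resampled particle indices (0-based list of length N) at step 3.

resampled_idx = [0, 0, 0, 1, 1, 2]

step 1: w=[0.0000, 0.0255, 0.1293, 0.3220, 0.5211, 0.0021]  mean=0.0009  Neff=2.5468  idx=[2, 3, 3, 4, 4, 4]
step 2: w=[0.4368, 0.1594, 0.1594, 0.0815, 0.0815, 0.0815]  mean=-0.0880  Neff=3.8240  idx=[0, 0, 1, 2, 3, 5]
step 3: w=[0.4207, 0.4207, 0.0612, 0.0612, 0.0180, 0.0180]  mean=-0.1940  Neff=2.7611  idx=[0, 0, 0, 1, 1, 2]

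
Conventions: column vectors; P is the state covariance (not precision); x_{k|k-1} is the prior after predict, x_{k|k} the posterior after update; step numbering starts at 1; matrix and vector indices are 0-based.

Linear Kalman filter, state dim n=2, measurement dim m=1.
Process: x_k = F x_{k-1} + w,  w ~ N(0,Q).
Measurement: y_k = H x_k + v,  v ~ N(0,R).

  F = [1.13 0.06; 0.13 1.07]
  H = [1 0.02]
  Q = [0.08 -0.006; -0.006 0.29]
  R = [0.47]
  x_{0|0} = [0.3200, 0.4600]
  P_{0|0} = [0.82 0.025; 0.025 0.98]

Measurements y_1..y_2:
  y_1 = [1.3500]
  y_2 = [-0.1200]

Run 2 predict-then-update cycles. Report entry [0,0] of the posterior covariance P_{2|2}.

P_post[0,0] = 0.2437

step 1: x^-=[0.3892, 0.5338]  P^-=[1.1340 0.2078; 0.2078 1.4328]  S=[1.6129]  K=[0.7057; 0.1466]  nu=[0.9501]  x^+=[1.0597, 0.6731]  P^+=[0.3308 0.0409; 0.0409 1.3981]
step 2: x^-=[1.2378, 0.8580]  P^-=[0.5130 0.1822; 0.1822 1.9077]  S=[0.9911]  K=[0.5213; 0.2223]  nu=[-1.3750]  x^+=[0.5210, 0.5523]  P^+=[0.2437 0.0673; 0.0673 1.8587]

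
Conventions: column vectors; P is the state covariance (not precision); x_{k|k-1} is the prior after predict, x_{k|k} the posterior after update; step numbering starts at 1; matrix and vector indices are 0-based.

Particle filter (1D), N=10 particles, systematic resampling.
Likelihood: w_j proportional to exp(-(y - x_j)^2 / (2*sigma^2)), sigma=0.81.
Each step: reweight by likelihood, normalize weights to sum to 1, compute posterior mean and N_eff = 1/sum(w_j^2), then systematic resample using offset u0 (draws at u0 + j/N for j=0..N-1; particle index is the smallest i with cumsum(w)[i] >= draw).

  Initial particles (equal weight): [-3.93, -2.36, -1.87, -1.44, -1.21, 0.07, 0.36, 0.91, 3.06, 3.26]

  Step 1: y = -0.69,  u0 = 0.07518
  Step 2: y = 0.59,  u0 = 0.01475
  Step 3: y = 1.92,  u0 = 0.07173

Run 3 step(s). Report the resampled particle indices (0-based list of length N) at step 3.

step 1: w=[0.0001, 0.0379, 0.1099, 0.2069, 0.2585, 0.2045, 0.1371, 0.0451, 0.0000, 0.0000]  mean=-0.8013  Neff=5.3832  idx=[2, 3, 3, 4, 4, 4, 5, 5, 6, 7]
step 2: w=[0.0026, 0.0112, 0.0112, 0.0219, 0.0219, 0.0219, 0.2106, 0.2106, 0.2486, 0.2394]  mean=0.2202  Neff=4.7720  idx=[2, 6, 6, 7, 7, 8, 8, 8, 9, 9]
step 3: w=[0.0001, 0.0438, 0.0438, 0.0438, 0.0438, 0.0930, 0.0930, 0.0930, 0.2730, 0.2730]  mean=0.6093  Neff=5.4756  idx=[2, 4, 6, 7, 8, 8, 8, 9, 9, 9]

resampled_idx = [2, 4, 6, 7, 8, 8, 8, 9, 9, 9]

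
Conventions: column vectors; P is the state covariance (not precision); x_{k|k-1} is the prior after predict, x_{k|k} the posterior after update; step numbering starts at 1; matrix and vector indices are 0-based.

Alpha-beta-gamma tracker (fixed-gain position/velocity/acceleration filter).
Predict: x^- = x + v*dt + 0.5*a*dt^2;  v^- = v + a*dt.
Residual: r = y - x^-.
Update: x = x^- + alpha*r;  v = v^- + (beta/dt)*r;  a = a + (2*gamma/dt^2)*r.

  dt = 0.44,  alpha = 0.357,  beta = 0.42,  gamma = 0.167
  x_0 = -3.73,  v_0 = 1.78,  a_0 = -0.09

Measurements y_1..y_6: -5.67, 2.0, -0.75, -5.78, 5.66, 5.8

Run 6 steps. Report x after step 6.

x_post = 3.8742

step 1: x_pred=-2.9555  r=-2.7145  x^+=-3.9246  v^+=-0.8507  a^+=-4.7731
step 2: x_pred=-4.7609  r=6.7609  x^+=-2.3473  v^+=3.5028  a^+=6.8909
step 3: x_pred=-0.1390  r=-0.6110  x^+=-0.3571  v^+=5.9516  a^+=5.8369
step 4: x_pred=2.8266  r=-8.6066  x^+=-0.2460  v^+=0.3044  a^+=-9.0112
step 5: x_pred=-0.9843  r=6.6443  x^+=1.3877  v^+=2.6818  a^+=2.4516
step 6: x_pred=2.8050  r=2.9950  x^+=3.8742  v^+=6.6194  a^+=7.6186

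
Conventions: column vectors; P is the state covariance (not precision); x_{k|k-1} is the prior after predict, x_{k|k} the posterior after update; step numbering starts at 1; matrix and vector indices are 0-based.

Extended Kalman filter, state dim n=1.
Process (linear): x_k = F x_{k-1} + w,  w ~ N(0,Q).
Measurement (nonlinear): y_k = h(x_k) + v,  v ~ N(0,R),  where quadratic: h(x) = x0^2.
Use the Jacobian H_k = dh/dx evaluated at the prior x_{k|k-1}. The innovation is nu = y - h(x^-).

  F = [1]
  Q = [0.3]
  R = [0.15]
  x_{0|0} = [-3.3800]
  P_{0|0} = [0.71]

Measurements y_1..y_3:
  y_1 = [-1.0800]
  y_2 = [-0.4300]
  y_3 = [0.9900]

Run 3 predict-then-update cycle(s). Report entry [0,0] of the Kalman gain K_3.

K[0,0] = -0.5882

step 1: x^-=[-3.3800]  P^-=[1.0100]  H_jac=[-6.7600]  S=[46.3046]  K=[-0.1474]  nu=[-12.5044]  x^+=[-1.5362]  P^+=[0.0033]
step 2: x^-=[-1.5362]  P^-=[0.3033]  H_jac=[-3.0725]  S=[3.0129]  K=[-0.3093]  nu=[-2.7900]  x^+=[-0.6734]  P^+=[0.0151]
step 3: x^-=[-0.6734]  P^-=[0.3151]  H_jac=[-1.3467]  S=[0.7215]  K=[-0.5882]  nu=[0.5366]  x^+=[-0.9890]  P^+=[0.0655]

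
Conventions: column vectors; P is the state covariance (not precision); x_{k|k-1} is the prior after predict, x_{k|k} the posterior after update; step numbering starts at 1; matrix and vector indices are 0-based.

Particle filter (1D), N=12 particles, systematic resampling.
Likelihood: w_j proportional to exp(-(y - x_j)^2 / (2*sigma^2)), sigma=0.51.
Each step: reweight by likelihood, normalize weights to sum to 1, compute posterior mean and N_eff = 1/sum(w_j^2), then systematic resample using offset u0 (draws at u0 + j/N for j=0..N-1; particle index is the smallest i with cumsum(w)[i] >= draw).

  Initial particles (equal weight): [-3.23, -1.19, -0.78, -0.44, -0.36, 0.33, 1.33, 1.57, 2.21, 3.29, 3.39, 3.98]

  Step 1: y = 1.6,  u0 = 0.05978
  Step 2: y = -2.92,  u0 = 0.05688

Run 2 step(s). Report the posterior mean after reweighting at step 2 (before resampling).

step 1: w=[0.0000, 0.0000, 0.0000, 0.0001, 0.0003, 0.0187, 0.3609, 0.4144, 0.2030, 0.0017, 0.0009, 0.0000]  mean=1.5939  Neff=2.9109  idx=[6, 6, 6, 6, 7, 7, 7, 7, 7, 8, 8, 8]
step 2: w=[0.2446, 0.2446, 0.2446, 0.2446, 0.0043, 0.0043, 0.0043, 0.0043, 0.0043, 0.0000, 0.0000, 0.0000]  mean=1.3352  Neff=4.1777  idx=[0, 0, 0, 1, 1, 1, 2, 2, 2, 3, 3, 3]

post_mean = 1.3352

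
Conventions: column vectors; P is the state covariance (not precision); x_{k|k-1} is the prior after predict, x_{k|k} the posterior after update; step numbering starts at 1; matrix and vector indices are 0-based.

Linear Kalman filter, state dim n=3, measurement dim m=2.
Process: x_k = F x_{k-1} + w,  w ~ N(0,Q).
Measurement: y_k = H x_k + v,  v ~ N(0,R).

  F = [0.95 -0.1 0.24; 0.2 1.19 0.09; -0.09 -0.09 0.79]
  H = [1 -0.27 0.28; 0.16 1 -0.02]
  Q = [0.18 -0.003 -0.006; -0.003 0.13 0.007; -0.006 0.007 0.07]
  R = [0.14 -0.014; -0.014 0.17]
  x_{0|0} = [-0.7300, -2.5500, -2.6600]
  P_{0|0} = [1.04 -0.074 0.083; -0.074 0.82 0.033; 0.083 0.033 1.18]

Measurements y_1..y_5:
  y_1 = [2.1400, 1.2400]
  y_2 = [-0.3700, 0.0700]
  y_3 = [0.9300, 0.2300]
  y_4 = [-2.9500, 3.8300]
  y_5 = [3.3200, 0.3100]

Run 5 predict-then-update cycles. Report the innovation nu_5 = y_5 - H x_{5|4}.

step 1: x^-=[-1.0769, -3.4199, -1.8062]  P^-=[1.2451 0.0605 0.1990; 0.0605 1.3172 0.0368; 0.1990 0.0368 0.8038]  S=[1.6173 -0.1016; -0.1016 1.5360]  K=[0.8080 0.2199; -0.1224 0.8553; 0.2593 0.0514]  nu=[2.7993, 4.7961]  x^+=[2.2398, 0.3395, -0.8339]  P^+=[0.1510 -0.0010 -0.1472; -0.0010 0.1481 0.0425; -0.1472 0.0425 0.6937]
step 2: x^-=[1.8937, 0.7769, -0.8910]  P^-=[0.2887 0.0140 0.0025; 0.0140 0.3547 0.0554; 0.0025 0.0554 0.5202]  S=[0.4808 -0.0372; -0.0372 0.5346]  K=[0.6060 0.1547; -0.0867 0.6597; 0.2851 0.1048]  nu=[-1.8045, -1.0277]  x^+=[0.6411, 0.2554, -1.5131]  P^+=[0.1063 -0.0009 -0.0853; -0.0009 0.1142 0.0370; -0.0853 0.0370 0.4775]
step 3: x^-=[0.2203, 0.2960, -1.2760]  P^-=[0.2641 0.0118 0.0107; 0.0118 0.3043 0.0486; 0.0107 0.0486 0.3766]  S=[0.4481 -0.0306; -0.0306 0.4830]  K=[0.5992 0.1494; -0.0839 0.6267; 0.2369 0.1037]  nu=[1.1469, -0.1268]  x^+=[0.8886, 0.1203, -1.0174]  P^+=[0.0979 0.0002 -0.0574; 0.0002 0.1083 0.0305; -0.0574 0.0305 0.3478]
step 4: x^-=[0.5879, 0.2294, -0.8946]  P^-=[0.2618 0.0112 0.0076; 0.0112 0.2946 0.0381; 0.0076 0.0381 0.2926]  S=[0.4387 -0.0315; -0.0315 0.4735]  K=[0.6057 0.1521; -0.0870 0.6187; 0.1866 0.0831]  nu=[-3.2255, 3.4887]  x^+=[-0.8351, 2.6684, -1.2064]  P^+=[0.0957 0.0012 -0.0455; 0.0012 0.1067 0.0243; -0.0455 0.0243 0.2750]
step 5: x^-=[-1.3497, 2.8998, -1.1181]  P^-=[0.2612 0.0104 0.0032; 0.0104 0.2913 0.0291; 0.0032 0.0291 0.2463]  S=[0.4335 -0.0339; -0.0339 0.4702]  K=[0.6102 0.1548; -0.0905 0.6152; 0.1534 0.0636]  nu=[5.7657, -2.3962]  x^+=[1.7974, 0.9035, -0.3859]  P^+=[0.0949 0.0018 -0.0398; 0.0018 0.1060 0.0197; -0.0398 0.0197 0.2349]

innov = [5.7657, -2.3962]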